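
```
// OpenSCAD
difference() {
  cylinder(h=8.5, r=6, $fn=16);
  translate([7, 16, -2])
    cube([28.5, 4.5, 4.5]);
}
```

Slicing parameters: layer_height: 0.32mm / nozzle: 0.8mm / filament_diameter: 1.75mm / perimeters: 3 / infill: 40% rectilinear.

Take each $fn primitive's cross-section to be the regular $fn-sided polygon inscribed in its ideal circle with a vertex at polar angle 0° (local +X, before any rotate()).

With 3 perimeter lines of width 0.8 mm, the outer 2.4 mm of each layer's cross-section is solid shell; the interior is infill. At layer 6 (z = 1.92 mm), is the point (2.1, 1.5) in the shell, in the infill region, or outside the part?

infill

At z = 1.92 mm: the r=6 cylinder contributes a regular 16-gon of circumradius 6; the cube at (7, 16) is present — its section is the full 28.5×4.5 rectangle; After the difference (first − rest): starting from the r=6 cylinder, the 28.5×4.5 cube at (7, 16) misses the remaining region (no effect) — 1 connected region. Overall, the cross-section is a single solid region. The nearest boundary edge runs (4.24, 4.24)→(5.54, 2.30); distance from the point to it = 3.31 mm. The point is inside the cross-section and 3.31 mm from the nearest boundary — more than the 2.4 mm shell width (3 × 0.8), so it's in the infill interior.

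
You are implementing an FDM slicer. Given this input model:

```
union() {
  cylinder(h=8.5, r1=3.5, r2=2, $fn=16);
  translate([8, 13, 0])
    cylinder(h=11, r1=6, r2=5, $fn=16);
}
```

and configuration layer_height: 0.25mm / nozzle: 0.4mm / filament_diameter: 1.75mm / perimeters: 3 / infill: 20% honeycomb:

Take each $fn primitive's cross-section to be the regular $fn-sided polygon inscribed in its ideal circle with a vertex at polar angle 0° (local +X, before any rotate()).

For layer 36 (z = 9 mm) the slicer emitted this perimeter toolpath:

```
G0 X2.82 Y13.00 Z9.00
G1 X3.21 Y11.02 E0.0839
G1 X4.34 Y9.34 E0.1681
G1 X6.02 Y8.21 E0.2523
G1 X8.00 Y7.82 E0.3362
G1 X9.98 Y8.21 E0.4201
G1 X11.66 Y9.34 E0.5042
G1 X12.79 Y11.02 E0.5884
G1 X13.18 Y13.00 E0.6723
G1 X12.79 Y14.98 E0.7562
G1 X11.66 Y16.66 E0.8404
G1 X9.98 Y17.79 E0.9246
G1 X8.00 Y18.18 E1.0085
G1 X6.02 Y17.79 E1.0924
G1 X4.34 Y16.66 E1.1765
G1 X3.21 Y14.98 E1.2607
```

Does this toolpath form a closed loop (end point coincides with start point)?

no

Start point (G0): (2.82, 13.00). End point (last G1): the path does not return to the start — open.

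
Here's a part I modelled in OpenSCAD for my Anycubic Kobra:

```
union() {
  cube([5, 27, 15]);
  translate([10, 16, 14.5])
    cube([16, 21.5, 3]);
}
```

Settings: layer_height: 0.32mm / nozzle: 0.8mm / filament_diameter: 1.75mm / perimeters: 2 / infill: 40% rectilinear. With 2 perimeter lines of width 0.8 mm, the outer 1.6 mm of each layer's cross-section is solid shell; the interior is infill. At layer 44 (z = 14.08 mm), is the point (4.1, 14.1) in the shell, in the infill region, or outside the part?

At z = 14.08 mm: the cube (footprint 5×27) is included at this height; the cube at (10, 16) does not reach this height (z outside [14.5, 17.5]); Merging all regions: only the 5×27 cube is present, so the union is just that shape — 1 connected region. Overall, the cross-section is a single solid region. The nearest boundary edge runs (5.00, 0.00)→(5.00, 27.00); distance from the point to it = 0.90 mm. The point is inside the cross-section, 0.90 mm from the nearest boundary — within the 1.6 mm shell band (2 × 0.8).

shell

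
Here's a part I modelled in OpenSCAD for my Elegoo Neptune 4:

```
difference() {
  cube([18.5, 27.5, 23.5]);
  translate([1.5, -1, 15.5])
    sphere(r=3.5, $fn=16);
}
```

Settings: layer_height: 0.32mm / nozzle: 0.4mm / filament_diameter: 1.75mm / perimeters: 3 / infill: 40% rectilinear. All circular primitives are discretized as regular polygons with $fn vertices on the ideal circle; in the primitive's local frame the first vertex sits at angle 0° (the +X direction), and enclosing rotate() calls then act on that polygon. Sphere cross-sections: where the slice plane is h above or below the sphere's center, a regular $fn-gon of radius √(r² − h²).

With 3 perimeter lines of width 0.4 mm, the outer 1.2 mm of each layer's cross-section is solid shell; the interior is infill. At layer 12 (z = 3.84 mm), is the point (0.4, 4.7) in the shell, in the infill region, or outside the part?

shell

At z = 3.84 mm: the cube is present — its section is the full 18.5×27.5 rectangle; the sphere at (1.5, -1) is not intersected at this z (|z−center|=11.660 > r=3.5); Subtracting the remaining from the first: none of the subtracted shapes is present at this height, so the 18.5×27.5 cube is unchanged — 1 connected region. Overall, the cross-section is a single solid region. The nearest boundary edge runs (0.00, 27.50)→(0.00, 0.00); distance from the point to it = 0.40 mm. The point is inside the cross-section, 0.40 mm from the nearest boundary — within the 1.2 mm shell band (3 × 0.4).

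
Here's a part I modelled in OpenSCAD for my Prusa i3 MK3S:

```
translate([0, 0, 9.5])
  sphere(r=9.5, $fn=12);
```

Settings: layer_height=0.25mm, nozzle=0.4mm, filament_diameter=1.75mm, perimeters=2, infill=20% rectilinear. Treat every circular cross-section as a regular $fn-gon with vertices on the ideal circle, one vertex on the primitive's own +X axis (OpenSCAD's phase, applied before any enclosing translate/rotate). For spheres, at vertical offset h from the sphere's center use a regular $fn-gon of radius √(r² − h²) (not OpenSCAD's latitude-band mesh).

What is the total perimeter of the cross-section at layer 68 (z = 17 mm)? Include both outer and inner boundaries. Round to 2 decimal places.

36.22 mm

At z = 17 mm: the sphere: section is a regular 12-gon, circumradius = √(r²−h²) = √(9.5²−7.5²) = 5.831 (perimeter = 2·12·5.831·sin(180°/12) = 36.22 mm). Overall, the cross-section is a single solid region. Total boundary length (outer) = 36.22 mm.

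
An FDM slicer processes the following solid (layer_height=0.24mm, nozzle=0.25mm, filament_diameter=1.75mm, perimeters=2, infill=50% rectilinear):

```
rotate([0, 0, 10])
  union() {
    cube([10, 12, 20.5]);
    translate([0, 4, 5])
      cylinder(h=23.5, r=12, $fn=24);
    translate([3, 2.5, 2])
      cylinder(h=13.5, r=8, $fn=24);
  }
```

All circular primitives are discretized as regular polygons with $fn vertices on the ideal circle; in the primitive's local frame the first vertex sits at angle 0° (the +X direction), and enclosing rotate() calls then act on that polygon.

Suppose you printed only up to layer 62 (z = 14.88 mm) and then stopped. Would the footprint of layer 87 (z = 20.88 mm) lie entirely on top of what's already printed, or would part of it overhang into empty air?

Compare the two slices. At z = 14.88: the cube (footprint 10×12) is included at this height (area 120.00 mm²); the cylinder at (0, 4): section is a regular 24-gon, circumradius r=12 (area = (24/2)·12.000²·sin(360°/24) = 447.24 mm²); the r=8 cylinder at (3, 2.5) contributes a regular 24-gon of circumradius 8 (area = (24/2)·8.000²·sin(360°/24) = 198.77 mm²); Combining (union): the regions partially overlap — summed areas 766.01 mm² minus the doubly-counted overlap 317.92 mm² gives 448.09 mm² — area = 448.09 mm²; (rotated 10° about Z; rotation is an isometry so areas/perimeters/island counts are preserved). At z = 20.88: the cube does not reach this height (z outside [0, 20.5]); the r=12 cylinder at (0, 4) gives a regular 24-gon of circumradius 12 (constant along its height) (area = (24/2)·12.000²·sin(360°/24) = 447.24 mm²); the cylinder at (3, 2.5) is absent (z outside [2, 15.5]); Taking the union: only the r=12 cylinder at (0, 4) is present, so the union is just that shape — area = 447.24 mm²; (whole slice rotated 10° about Z — lengths, areas and connectivity unchanged). Checking containment: the cross-section at z = 20.88 is a subset of the cross-section at z = 14.88.

entirely on top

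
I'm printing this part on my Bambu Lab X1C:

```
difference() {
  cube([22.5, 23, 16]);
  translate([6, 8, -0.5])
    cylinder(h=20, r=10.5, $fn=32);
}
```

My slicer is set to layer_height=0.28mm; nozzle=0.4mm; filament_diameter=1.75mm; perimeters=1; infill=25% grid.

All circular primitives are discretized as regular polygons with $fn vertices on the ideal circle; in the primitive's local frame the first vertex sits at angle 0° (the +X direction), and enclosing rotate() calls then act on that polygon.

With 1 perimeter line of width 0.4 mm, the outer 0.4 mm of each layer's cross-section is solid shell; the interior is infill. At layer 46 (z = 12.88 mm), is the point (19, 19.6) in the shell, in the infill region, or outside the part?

infill

At z = 12.88 mm: the cube (footprint 22.5×23) is included at this height; the r=10.5 cylinder at (6, 8) contributes a regular 32-gon of circumradius 10.5; Subtracting the remaining from the first: starting from the 22.5×23 cube, the r=10.5 cylinder at (6, 8) partially overlaps it — only the 267.85 mm² overlap (of its 344.14 mm²) is removed, clipping the outline — 1 connected region. Overall, the cross-section is a single solid region. The nearest boundary edge runs (0.00, 23.00)→(22.50, 23.00); distance from the point to it = 3.40 mm. The point is inside the cross-section and 3.40 mm from the nearest boundary — more than the 0.4 mm shell width (1 × 0.4), so it's in the infill interior.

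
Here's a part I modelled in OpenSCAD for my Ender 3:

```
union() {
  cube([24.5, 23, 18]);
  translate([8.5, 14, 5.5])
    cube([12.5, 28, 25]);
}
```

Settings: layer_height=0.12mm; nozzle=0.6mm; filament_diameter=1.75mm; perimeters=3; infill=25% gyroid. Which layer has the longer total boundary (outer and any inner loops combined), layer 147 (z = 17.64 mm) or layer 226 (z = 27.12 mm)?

Layer 147 (z = 17.64): the cube (footprint 24.5×23) is included at this height (perimeter 95.00 mm); the cube at (8.5, 14) (footprint 12.5×28) is included at this height (perimeter 81.00 mm); Merging all regions: the regions partially overlap (shared area 112.50 mm²), so the edge portions inside another operand are dropped and the merged outline is re-measured after clipping — boundary = 133.00 mm. So its perimeter = 133.00 mm. Layer 226 (z = 27.12): the cube is not intersected at this z (z outside [0, 18]); the 12.5×28 cube at (8.5, 14) contributes its full rectangle (perimeter 81.00 mm); Combining (union): only the 12.5×28 cube at (8.5, 14) is present, so the union is just that shape — boundary = 81.00 mm. So its perimeter = 81.00 mm. Layer 147 is larger (133.00 vs 81.00 mm).

layer 147 (z = 17.64 mm)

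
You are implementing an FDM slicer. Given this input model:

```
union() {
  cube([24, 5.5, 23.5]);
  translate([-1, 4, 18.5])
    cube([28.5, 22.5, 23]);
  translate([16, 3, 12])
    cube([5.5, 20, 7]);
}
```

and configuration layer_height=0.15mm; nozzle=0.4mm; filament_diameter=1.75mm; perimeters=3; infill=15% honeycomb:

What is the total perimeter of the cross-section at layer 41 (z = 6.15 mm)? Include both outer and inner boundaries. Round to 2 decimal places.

At z = 6.15 mm: the cube (footprint 24×5.5) is included at this height (perimeter 59.00 mm); the cube at (-1, 4) does not reach this height (z outside [18.5, 41.5]); the cube at (16, 3) does not reach this height (z outside [12, 19]); Combining (union): only the 24×5.5 cube is present, so the union is just that shape — boundary = 59.00 mm. Overall, the cross-section is a single solid region. Total boundary length (outer) = 59.00 mm.

59.00 mm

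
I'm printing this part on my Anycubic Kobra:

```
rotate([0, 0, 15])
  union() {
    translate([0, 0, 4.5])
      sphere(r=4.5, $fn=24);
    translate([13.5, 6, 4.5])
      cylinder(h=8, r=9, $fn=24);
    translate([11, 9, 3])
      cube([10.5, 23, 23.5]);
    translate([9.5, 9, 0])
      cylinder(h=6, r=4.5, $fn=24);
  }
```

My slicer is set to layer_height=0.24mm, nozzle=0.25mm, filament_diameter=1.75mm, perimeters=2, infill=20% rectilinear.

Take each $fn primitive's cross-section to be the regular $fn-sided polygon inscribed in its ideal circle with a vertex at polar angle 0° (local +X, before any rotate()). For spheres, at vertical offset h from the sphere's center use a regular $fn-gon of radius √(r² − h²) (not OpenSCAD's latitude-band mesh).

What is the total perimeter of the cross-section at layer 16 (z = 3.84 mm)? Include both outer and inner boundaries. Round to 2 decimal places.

110.36 mm

At z = 3.84 mm: the r=4.5 sphere slices to a regular 24-gon of circumradius 4.451 (√(r²−h²) with h=0.66 from center) (perimeter = 2·24·4.451·sin(180°/24) = 27.89 mm); the cylinder at (13.5, 6) does not reach this height (z outside [4.5, 12.5]); the 10.5×23 cube at (11, 9) contributes its full rectangle (perimeter 67.00 mm); the cylinder at (9.5, 9): section is a regular 24-gon, circumradius r=4.5 (perimeter = 2·24·4.500·sin(180°/24) = 28.19 mm); Taking the union: the regions partially overlap (shared area 9.14 mm²), so the edge portions inside another operand are dropped and the merged outline is re-measured after clipping — boundary = 110.36 mm; (rotated 15° about Z; rotation is an isometry so areas/perimeters/island counts are preserved). Overall, the cross-section has 2 separate islands. Total boundary length (outer) = 110.36 mm.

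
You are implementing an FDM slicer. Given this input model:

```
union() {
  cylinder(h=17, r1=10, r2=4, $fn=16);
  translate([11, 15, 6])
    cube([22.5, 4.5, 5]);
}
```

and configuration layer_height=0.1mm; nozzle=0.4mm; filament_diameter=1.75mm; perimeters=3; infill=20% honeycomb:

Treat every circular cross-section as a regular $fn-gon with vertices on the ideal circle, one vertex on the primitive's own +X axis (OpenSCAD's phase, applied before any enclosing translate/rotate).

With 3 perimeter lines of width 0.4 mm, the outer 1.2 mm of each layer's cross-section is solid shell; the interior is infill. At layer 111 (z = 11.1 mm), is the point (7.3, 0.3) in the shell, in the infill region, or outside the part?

At z = 11.1 mm: the cone contributes a regular 16-gon of circumradius 6.082 (interpolated between r1=10 and r2=4 at t=0.653); the cube at (11, 15) is absent (z outside [6, 11]); Combining (union): only the cone is present, so the union is just that shape — 1 connected region. Overall, the cross-section is a single solid region. The nearest boundary edge runs (6.08, 0.00)→(5.62, 2.33); distance from the point to it = 1.25 mm. The point is not inside any of the regions above, so it lies outside the cross-section (1.25 mm from the nearest boundary).

outside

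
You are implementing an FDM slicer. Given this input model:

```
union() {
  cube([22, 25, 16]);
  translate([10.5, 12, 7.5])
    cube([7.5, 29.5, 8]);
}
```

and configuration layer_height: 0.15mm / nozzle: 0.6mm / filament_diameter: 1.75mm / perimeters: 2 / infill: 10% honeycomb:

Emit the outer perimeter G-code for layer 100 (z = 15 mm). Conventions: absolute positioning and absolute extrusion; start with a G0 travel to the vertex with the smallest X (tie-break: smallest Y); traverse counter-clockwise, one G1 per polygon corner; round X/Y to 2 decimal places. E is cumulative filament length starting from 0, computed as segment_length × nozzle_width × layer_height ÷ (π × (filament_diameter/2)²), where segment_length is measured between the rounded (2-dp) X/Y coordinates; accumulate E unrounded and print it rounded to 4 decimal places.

G0 X0.00 Y0.00 Z15.00
G1 X22.00 Y0.00 E0.8232
G1 X22.00 Y25.00 E1.7586
G1 X18.00 Y25.00 E1.9083
G1 X18.00 Y41.50 E2.5257
G1 X10.50 Y41.50 E2.8063
G1 X10.50 Y25.00 E3.4237
G1 X0.00 Y25.00 E3.8166
G1 X0.00 Y0.00 E4.7520

At z = 15 mm: the cube (footprint 22×25) is included at this height; the 7.5×29.5 cube at (10.5, 12) contributes its full rectangle; Merging all regions: the regions partially overlap (shared area 97.50 mm²), so overlapping operands fuse into one piece — 1 connected region. The outline is a single polygon with 8 vertices. Extrusion per mm of travel: 0.6 × 0.15 / (π × 0.875²) = 0.037418. Accumulating E over each segment gives final E = 4.7520.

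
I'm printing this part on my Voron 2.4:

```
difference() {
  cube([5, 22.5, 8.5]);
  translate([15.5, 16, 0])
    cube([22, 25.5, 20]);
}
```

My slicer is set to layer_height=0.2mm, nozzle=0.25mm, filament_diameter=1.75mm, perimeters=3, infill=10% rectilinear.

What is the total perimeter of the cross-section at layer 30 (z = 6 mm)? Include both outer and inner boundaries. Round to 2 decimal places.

55.00 mm

At z = 6 mm: the cube (footprint 5×22.5) is included at this height (perimeter 55.00 mm); the cube at (15.5, 16) (footprint 22×25.5) is included at this height (perimeter 95.00 mm); After the difference (first − rest): starting from the 5×22.5 cube, the 22×25.5 cube at (15.5, 16) misses the remaining region (no effect) — boundary = 55.00 mm. Overall, the cross-section is a single solid region. Total boundary length (outer) = 55.00 mm.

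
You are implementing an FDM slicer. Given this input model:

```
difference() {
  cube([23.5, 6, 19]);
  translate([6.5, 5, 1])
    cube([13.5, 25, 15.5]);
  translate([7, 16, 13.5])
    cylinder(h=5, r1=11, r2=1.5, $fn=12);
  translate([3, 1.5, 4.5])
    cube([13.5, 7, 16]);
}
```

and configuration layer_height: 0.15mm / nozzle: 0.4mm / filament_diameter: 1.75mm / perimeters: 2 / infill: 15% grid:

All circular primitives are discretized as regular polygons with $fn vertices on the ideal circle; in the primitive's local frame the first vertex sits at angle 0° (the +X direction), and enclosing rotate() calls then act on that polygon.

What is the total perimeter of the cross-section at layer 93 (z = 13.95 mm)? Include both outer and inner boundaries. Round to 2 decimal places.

68.00 mm

At z = 13.95 mm: the cube (footprint 23.5×6) is included at this height (perimeter 59.00 mm); the 13.5×25 cube at (6.5, 5) contributes its full rectangle (perimeter 77.00 mm); the cone at (7, 16) contributes a regular 12-gon of circumradius 10.145 (interpolated between r1=11 and r2=1.5 at t=0.090) (perimeter = 2·12·10.145·sin(180°/12) = 63.02 mm); the cube at (3, 1.5) (footprint 13.5×7) is included at this height (perimeter 41.00 mm); After the difference (first − rest): starting from the 23.5×6 cube, the 13.5×25 cube at (6.5, 5) partially overlaps it — only the 13.50 mm² overlap (of its 337.50 mm²) is removed, clipping the outline; the cone at (7, 16) partially overlaps it — only the 0.00 mm² overlap (of its 308.76 mm²) is removed, clipping the outline; the 13.5×7 cube at (3, 1.5) partially overlaps it — only the 50.75 mm² overlap (of its 94.50 mm²) is removed, clipping the outline — boundary = 68.00 mm. Overall, the cross-section is a single solid region. Total boundary length (outer) = 68.00 mm.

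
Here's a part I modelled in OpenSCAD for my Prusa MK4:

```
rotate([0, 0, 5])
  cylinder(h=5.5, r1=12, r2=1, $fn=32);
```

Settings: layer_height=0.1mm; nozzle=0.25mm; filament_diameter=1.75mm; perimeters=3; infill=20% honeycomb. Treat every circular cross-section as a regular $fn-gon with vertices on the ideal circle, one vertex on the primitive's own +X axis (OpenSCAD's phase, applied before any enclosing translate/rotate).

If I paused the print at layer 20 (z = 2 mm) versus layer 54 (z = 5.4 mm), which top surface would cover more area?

layer 20 (z = 2 mm)

Layer 20 (z = 2): the cone (r1=12→r2=1) has section circumradius 8.000 here — a regular 32-gon (area = (32/2)·8.000²·sin(360°/32) = 199.77 mm²); (whole slice rotated 5° about Z — lengths, areas and connectivity unchanged). So its area = 199.77 mm². Layer 54 (z = 5.4): the cone contributes a regular 32-gon of circumradius 1.200 (interpolated between r1=12 and r2=1 at t=0.982) (area = (32/2)·1.200²·sin(360°/32) = 4.49 mm²); (whole slice rotated 5° about Z — lengths, areas and connectivity unchanged). So its area = 4.49 mm². Layer 20 is larger (199.77 vs 4.49 mm²).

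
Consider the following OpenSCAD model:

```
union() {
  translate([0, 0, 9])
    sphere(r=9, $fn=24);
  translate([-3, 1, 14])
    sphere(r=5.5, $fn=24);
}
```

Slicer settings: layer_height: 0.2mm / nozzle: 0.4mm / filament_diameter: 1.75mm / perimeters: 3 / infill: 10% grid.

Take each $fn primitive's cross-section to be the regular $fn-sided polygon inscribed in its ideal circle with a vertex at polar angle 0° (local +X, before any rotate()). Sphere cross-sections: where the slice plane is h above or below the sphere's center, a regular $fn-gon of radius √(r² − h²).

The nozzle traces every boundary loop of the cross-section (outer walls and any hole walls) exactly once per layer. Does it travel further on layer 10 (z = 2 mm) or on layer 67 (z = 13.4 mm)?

Layer 10 (z = 2): the r=9 sphere contributes a regular 24-gon of circumradius √(9²−7²) = 5.657 (perimeter = 2·24·5.657·sin(180°/24) = 35.44 mm); the sphere at (-3, 1) does not reach this height (|z−center|=12.000 > r=5.5); Combining (union): only the r=9 sphere is present, so the union is just that shape — boundary = 35.44 mm. So its perimeter = 35.44 mm. Layer 67 (z = 13.4): the r=9 sphere slices to a regular 24-gon of circumradius 7.851 (√(r²−h²) with h=4.4 from center) (perimeter = 2·24·7.851·sin(180°/24) = 49.19 mm); the r=5.5 sphere at (-3, 1) slices to a regular 24-gon of circumradius 5.467 (√(r²−h²) with h=0.6 from center) (perimeter = 2·24·5.467·sin(180°/24) = 34.25 mm); Taking the union: the regions partially overlap (shared area 87.94 mm²), so the edge portions inside another operand are dropped and the merged outline is re-measured after clipping — boundary = 49.97 mm. So its perimeter = 49.97 mm. Layer 67 is larger (49.97 vs 35.44 mm).

layer 67 (z = 13.4 mm)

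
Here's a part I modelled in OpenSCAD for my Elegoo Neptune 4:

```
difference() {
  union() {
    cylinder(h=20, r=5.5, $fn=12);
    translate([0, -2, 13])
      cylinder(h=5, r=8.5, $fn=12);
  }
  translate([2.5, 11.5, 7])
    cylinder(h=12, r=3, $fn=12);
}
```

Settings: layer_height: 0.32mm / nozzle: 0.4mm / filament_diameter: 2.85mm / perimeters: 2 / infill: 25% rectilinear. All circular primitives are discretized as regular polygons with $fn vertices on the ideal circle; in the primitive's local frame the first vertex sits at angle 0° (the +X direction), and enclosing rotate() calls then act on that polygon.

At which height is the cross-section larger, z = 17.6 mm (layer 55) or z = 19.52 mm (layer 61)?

layer 55 (z = 17.6 mm)

Layer 55 (z = 17.6): the cylinder: section is a regular 12-gon, circumradius r=5.5 (area = (12/2)·5.500²·sin(360°/12) = 90.75 mm²); the cylinder at (0, -2): section is a regular 12-gon, circumradius r=8.5 (area = (12/2)·8.500²·sin(360°/12) = 216.75 mm²); Combining (union): the r=5.5 cylinder lies entirely inside the r=8.5 cylinder at (0, -2), so the union is just the r=8.5 cylinder at (0, -2) — area = 216.75 mm²; the r=3 cylinder at (2.5, 11.5) gives a regular 12-gon of circumradius 3 (constant along its height) (area = (12/2)·3.000²·sin(360°/12) = 27.00 mm²); After the difference (first − rest): starting from the result so far (216.75 mm²), the r=3 cylinder at (2.5, 11.5) misses the remaining region (no effect) — area = 216.75 mm². So its area = 216.75 mm². Layer 61 (z = 19.52): the r=5.5 cylinder contributes a regular 12-gon of circumradius 5.5 (area = (12/2)·5.500²·sin(360°/12) = 90.75 mm²); the cylinder at (0, -2) is not intersected at this z (z outside [13, 18]); Combining (union): only the r=5.5 cylinder is present, so the union is just that shape — area = 90.75 mm²; the cylinder at (2.5, 11.5) does not reach this height (z outside [7, 19]); Taking the first minus the rest: none of the subtracted shapes is present at this height, so the result so far is unchanged — area = 90.75 mm². So its area = 90.75 mm². Layer 55 is larger (216.75 vs 90.75 mm²).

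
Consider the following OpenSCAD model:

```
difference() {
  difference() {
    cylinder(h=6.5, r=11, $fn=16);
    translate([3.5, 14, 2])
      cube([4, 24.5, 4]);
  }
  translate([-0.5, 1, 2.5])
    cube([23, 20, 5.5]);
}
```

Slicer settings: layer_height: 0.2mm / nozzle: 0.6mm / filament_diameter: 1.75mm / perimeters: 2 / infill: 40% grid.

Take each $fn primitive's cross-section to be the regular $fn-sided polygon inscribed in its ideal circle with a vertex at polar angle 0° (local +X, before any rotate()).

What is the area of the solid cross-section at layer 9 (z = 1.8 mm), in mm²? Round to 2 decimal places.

At z = 1.8 mm: the r=11 cylinder gives a regular 16-gon of circumradius 11 (constant along its height) (area = (16/2)·11.000²·sin(360°/16) = 370.44 mm²); the cube at (3.5, 14) is absent (z outside [2, 6]); After the difference (first − rest): none of the subtracted shapes is present at this height, so the r=11 cylinder is unchanged — area = 370.44 mm²; the cube at (-0.5, 1) does not reach this height (z outside [2.5, 8]); After the difference (first − rest): none of the subtracted shapes is present at this height, so the result so far is unchanged — area = 370.44 mm². Overall, the cross-section is a single solid region. Net area = 370.44 mm².

370.44 mm²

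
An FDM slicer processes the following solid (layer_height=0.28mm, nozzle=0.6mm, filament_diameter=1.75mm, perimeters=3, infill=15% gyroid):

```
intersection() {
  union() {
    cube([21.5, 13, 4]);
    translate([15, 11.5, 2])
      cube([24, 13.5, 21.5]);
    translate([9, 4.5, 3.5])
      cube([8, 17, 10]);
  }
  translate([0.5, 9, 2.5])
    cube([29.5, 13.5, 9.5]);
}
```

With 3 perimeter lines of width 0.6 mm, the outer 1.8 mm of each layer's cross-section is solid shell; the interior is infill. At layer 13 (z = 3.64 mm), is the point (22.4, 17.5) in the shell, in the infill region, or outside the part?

At z = 3.64 mm: the cube is present — its section is the full 21.5×13 rectangle; the cube at (15, 11.5) is present — its section is the full 24×13.5 rectangle; the 8×17 cube at (9, 4.5) contributes its full rectangle; Taking the union: the regions partially overlap (shared area 94.75 mm²), so overlapping operands fuse into one piece — 1 connected region; the cube at (0.5, 9) is present — its section is the full 29.5×13.5 rectangle; Keeping only the common overlap: the 29.5×13.5 cube at (0.5, 9) partially overlaps that combined region; clipping to the common part keeps 290.25 mm² — 1 connected region. Overall, the cross-section is a single solid region. The nearest boundary edge runs (15.00, 22.50)→(30.00, 22.50); distance from the point to it = 5.00 mm. The point is inside the cross-section and 5.00 mm from the nearest boundary — more than the 1.8 mm shell width (3 × 0.6), so it's in the infill interior.

infill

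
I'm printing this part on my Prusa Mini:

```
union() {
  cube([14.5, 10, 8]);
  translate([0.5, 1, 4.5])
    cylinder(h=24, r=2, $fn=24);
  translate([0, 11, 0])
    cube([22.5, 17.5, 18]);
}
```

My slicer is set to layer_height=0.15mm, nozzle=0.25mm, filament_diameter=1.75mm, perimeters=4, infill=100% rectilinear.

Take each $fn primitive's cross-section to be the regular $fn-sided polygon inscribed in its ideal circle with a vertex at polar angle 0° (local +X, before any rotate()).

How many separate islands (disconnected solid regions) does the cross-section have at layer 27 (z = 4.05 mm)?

At z = 4.05 mm: the 14.5×10 cube contributes its full rectangle; the cylinder at (0.5, 1) is absent (z outside [4.5, 28.5]); the cube at (0, 11) is present — its section is the full 22.5×17.5 rectangle; Taking the union: the 2 present regions are separate (no shared area or edge), so areas and boundary lengths simply add and each stays a separate island — 2 connected regions. Overall, the cross-section has 2 separate islands. Island count = 2.

2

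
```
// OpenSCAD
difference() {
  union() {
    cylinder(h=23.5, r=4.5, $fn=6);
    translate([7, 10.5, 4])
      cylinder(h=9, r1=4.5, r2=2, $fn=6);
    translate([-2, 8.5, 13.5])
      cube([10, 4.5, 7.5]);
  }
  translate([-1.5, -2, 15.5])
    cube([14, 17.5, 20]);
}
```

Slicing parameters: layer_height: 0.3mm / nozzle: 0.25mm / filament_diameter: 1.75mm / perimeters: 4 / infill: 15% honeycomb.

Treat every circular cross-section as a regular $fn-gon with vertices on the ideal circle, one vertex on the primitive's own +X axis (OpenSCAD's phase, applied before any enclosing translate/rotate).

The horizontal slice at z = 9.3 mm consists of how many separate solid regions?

2

At z = 9.3 mm: the r=4.5 cylinder contributes a regular 6-gon of circumradius 4.5; the cone at (7, 10.5) (r1=4.5→r2=2) has section circumradius 3.028 here — a regular 6-gon; the cube at (-2, 8.5) does not reach this height (z outside [13.5, 21]); Combining (union): the 2 present regions are separate (no shared area or edge), so areas and boundary lengths simply add and each stays a separate island — 2 connected regions; the cube at (-1.5, -2) is absent (z outside [15.5, 35.5]); Taking the first minus the rest: none of the subtracted shapes is present at this height, so that combined region is unchanged — 2 connected regions. The result has 2 disconnected regions.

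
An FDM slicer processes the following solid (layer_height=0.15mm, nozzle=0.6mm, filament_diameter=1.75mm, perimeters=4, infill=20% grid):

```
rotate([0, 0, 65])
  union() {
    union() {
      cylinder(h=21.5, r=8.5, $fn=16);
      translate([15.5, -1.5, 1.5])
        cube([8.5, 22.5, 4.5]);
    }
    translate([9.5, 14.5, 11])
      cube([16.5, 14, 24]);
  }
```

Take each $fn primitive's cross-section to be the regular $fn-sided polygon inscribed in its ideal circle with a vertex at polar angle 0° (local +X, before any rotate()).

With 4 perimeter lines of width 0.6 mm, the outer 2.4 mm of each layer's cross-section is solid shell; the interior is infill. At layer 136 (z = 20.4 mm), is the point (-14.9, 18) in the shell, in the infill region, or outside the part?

shell

At z = 20.4 mm: the cylinder: section is a regular 16-gon, circumradius r=8.5; the cube at (15.5, -1.5) is not intersected at this z (z outside [1.5, 6]); Combining (union): only the r=8.5 cylinder is present, so the union is just that shape — 1 connected region; the cube at (9.5, 14.5) is present — its section is the full 16.5×14 rectangle; Combining (union): the 2 present regions are separate (no shared area or edge), so areas and boundary lengths simply add and each stays a separate island — 2 connected regions; (whole slice rotated 65° about Z — lengths, areas and connectivity unchanged). Overall, the cross-section has 2 separate islands. Undo the 65° rotation: the query point maps to (10.017, 21.111) in the un-rotated model frame. The nearest boundary edge runs (9.50, 14.50)→(9.50, 28.50); distance from the point to it = 0.52 mm. (Shell/infill is judged within the island containing the point — the largest one.) The point is inside the cross-section, 0.52 mm from the nearest boundary — within the 2.4 mm shell band (4 × 0.6).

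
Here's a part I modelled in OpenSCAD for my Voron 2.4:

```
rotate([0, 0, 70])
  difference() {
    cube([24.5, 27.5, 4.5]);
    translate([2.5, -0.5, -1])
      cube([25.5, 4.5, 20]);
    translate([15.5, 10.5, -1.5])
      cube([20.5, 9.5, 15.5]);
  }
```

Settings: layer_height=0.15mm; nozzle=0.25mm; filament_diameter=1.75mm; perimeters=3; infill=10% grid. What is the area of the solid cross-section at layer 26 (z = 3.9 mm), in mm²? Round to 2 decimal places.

At z = 3.9 mm: the 24.5×27.5 cube contributes its full rectangle (area 673.75 mm²); the cube at (2.5, -0.5) (footprint 25.5×4.5) is included at this height (area 114.75 mm²); the cube at (15.5, 10.5) is present — its section is the full 20.5×9.5 rectangle (area 194.75 mm²); After the difference (first − rest): starting from the 24.5×27.5 cube (673.75 mm²), the 25.5×4.5 cube at (2.5, -0.5) partially overlaps it — only the 88.00 mm² overlap (of its 114.75 mm²) is removed, clipping the outline; the 20.5×9.5 cube at (15.5, 10.5) partially overlaps it — only the 85.50 mm² overlap (of its 194.75 mm²) is removed, clipping the outline — area = 500.25 mm²; (whole slice rotated 70° about Z — lengths, areas and connectivity unchanged). Overall, the cross-section is a single solid region. Net area = 500.25 mm².

500.25 mm²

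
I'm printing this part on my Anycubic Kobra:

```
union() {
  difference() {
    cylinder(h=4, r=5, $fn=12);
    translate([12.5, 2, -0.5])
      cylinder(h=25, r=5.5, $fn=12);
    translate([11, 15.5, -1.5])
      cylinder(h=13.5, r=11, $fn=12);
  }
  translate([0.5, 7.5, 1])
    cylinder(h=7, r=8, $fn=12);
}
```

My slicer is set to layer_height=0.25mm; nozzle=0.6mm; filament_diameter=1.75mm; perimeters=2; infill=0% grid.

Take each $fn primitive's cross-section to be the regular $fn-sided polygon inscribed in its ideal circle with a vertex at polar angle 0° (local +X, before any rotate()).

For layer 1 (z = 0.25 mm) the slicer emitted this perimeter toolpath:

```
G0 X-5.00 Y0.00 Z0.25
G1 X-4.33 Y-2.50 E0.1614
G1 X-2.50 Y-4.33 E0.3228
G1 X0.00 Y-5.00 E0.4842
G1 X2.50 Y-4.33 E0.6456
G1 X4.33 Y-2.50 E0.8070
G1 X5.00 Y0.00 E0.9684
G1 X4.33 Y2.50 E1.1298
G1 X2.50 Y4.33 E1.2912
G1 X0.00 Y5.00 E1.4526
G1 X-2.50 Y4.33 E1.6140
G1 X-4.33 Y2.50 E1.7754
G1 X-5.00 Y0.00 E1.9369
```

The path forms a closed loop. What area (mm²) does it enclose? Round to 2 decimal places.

75.00 mm²

Apply the shoelace formula to the sequence of (X, Y) vertices; enclosed area = 75.00 mm².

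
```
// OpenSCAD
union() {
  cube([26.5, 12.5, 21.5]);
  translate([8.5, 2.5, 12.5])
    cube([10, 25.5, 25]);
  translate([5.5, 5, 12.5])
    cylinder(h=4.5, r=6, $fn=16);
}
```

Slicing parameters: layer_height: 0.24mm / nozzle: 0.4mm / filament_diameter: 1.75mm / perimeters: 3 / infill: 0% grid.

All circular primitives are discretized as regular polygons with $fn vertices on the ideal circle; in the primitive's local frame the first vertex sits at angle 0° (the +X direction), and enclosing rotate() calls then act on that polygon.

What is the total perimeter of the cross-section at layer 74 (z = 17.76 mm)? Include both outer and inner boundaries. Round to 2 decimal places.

109.00 mm

At z = 17.76 mm: the 26.5×12.5 cube contributes its full rectangle (perimeter 78.00 mm); the 10×25.5 cube at (8.5, 2.5) contributes its full rectangle (perimeter 71.00 mm); the cylinder at (5.5, 5) does not reach this height (z outside [12.5, 17]); Combining (union): the regions partially overlap (shared area 100.00 mm²), so the edge portions inside another operand are dropped and the merged outline is re-measured after clipping — boundary = 109.00 mm. Overall, the cross-section is a single solid region. Total boundary length (outer) = 109.00 mm.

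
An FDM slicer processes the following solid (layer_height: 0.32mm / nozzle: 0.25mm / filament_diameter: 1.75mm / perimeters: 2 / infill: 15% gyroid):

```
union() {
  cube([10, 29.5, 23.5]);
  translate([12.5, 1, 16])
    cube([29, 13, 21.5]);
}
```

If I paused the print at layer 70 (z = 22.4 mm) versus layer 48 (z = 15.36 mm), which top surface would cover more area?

Layer 70 (z = 22.4): the 10×29.5 cube contributes its full rectangle (area 295.00 mm²); the cube at (12.5, 1) (footprint 29×13) is included at this height (area 377.00 mm²); Merging all regions: the 2 present regions are separate (no shared area or edge), so areas and boundary lengths simply add and each stays a separate island — area = 672.00 mm². So its area = 672.00 mm². Layer 48 (z = 15.36): the 10×29.5 cube contributes its full rectangle (area 295.00 mm²); the cube at (12.5, 1) does not reach this height (z outside [16, 37.5]); Taking the union: only the 10×29.5 cube is present, so the union is just that shape — area = 295.00 mm². So its area = 295.00 mm². Layer 70 is larger (672.00 vs 295.00 mm²).

layer 70 (z = 22.4 mm)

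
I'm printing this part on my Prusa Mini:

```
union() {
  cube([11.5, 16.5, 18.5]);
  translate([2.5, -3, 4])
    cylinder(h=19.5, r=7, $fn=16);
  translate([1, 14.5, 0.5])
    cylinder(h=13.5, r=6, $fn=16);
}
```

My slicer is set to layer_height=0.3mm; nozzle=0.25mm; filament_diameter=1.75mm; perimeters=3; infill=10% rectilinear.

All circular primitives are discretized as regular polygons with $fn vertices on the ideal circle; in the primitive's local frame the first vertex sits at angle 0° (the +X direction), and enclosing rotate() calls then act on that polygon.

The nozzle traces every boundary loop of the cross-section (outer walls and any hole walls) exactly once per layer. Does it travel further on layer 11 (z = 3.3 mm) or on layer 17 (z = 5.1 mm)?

layer 17 (z = 5.1 mm)

Layer 11 (z = 3.3): the 11.5×16.5 cube contributes its full rectangle (perimeter 56.00 mm); the cylinder at (2.5, -3) does not reach this height (z outside [4, 23.5]); the r=6 cylinder at (1, 14.5) contributes a regular 16-gon of circumradius 6 (perimeter = 2·16·6.000·sin(180°/16) = 37.46 mm); Combining (union): the regions partially overlap (shared area 47.06 mm²), so the edge portions inside another operand are dropped and the merged outline is re-measured after clipping — boundary = 66.63 mm. So its perimeter = 66.63 mm. Layer 17 (z = 5.1): the cube (footprint 11.5×16.5) is included at this height (perimeter 56.00 mm); the r=7 cylinder at (2.5, -3) gives a regular 16-gon of circumradius 7 (constant along its height) (perimeter = 2·16·7.000·sin(180°/16) = 43.70 mm); the cylinder at (1, 14.5): section is a regular 16-gon, circumradius r=6 (perimeter = 2·16·6.000·sin(180°/16) = 37.46 mm); Merging all regions: the regions partially overlap (shared area 73.86 mm²), so the edge portions inside another operand are dropped and the merged outline is re-measured after clipping — boundary = 87.72 mm. So its perimeter = 87.72 mm. Layer 17 is larger (87.72 vs 66.63 mm).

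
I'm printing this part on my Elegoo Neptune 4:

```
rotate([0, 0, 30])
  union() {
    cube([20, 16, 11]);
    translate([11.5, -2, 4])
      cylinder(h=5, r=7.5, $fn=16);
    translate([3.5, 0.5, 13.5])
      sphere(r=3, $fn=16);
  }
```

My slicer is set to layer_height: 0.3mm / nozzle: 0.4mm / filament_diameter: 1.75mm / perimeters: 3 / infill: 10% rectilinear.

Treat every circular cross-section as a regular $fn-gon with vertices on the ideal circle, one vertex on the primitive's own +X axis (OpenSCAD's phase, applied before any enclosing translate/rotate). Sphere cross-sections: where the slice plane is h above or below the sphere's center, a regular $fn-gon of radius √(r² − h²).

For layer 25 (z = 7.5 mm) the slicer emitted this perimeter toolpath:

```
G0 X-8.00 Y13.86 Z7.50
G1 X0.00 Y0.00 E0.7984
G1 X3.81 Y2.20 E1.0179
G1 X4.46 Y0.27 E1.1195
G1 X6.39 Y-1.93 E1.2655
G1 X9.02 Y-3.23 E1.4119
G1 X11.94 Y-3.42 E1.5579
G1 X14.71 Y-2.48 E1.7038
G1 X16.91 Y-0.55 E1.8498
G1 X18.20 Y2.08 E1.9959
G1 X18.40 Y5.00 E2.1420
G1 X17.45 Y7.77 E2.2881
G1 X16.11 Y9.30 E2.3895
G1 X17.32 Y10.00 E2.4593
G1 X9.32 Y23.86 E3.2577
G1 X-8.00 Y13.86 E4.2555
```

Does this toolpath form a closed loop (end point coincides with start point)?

Start point (G0): (-8.00, 13.86). End point (last G1): the path returns to the start — closed.

yes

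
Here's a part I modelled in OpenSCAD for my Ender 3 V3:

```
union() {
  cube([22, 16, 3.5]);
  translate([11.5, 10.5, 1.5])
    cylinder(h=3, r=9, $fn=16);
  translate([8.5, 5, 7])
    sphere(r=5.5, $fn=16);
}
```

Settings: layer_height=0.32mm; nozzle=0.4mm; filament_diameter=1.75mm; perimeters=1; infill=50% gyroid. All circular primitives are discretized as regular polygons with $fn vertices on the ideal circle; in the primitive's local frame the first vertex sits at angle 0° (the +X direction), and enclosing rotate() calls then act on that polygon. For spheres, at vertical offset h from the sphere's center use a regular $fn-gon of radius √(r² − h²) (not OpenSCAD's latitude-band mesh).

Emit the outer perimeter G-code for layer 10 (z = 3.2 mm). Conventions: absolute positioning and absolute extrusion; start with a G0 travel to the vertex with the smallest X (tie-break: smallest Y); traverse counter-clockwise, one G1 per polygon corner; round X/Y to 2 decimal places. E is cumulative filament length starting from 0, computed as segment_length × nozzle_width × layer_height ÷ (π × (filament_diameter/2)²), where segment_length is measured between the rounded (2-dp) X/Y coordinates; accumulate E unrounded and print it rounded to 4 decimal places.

At z = 3.2 mm: the cube is present — its section is the full 22×16 rectangle; the cylinder at (11.5, 10.5): section is a regular 16-gon, circumradius r=9; the r=5.5 sphere at (8.5, 5) slices to a regular 16-gon of circumradius 3.976 (√(r²−h²) with h=3.8 from center); Taking the union: the regions partially overlap (shared area 263.39 mm²), so overlapping operands fuse into one piece — 1 connected region. The outline is a single polygon with 11 vertices. Extrusion per mm of travel: 0.4 × 0.32 / (π × 0.875²) = 0.053216. Accumulating E over each segment gives final E = 4.1633.

G0 X0.00 Y0.00 Z3.20
G1 X22.00 Y0.00 E1.1708
G1 X22.00 Y16.00 E2.0222
G1 X18.44 Y16.00 E2.2117
G1 X17.86 Y16.86 E2.2669
G1 X14.94 Y18.81 E2.4537
G1 X11.50 Y19.50 E2.6404
G1 X8.06 Y18.81 E2.8271
G1 X5.14 Y16.86 E3.0140
G1 X4.56 Y16.00 E3.0692
G1 X0.00 Y16.00 E3.3119
G1 X0.00 Y0.00 E4.1633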